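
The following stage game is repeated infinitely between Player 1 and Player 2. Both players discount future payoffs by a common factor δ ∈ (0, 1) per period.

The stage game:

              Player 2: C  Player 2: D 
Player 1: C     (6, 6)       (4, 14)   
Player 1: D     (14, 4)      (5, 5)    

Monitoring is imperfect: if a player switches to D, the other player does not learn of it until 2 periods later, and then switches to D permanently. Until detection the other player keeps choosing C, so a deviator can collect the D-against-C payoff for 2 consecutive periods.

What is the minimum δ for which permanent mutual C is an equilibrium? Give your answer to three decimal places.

The best deviation is to choose D for all 2 undetected periods, earning 14 each, then 5 forever once detected.
Deviation value: 14(1−δ^2)/(1−δ) + 5δ^2/(1−δ); cooperation value: 6/(1−δ).
IC: 6 ≥ 14(1−δ^2) + 5δ^2 = 14 − 9δ^2.
So δ^2 ≥ 8/9, giving δ ≥ (8/9)^(1/2) ≈ 0.943.

0.943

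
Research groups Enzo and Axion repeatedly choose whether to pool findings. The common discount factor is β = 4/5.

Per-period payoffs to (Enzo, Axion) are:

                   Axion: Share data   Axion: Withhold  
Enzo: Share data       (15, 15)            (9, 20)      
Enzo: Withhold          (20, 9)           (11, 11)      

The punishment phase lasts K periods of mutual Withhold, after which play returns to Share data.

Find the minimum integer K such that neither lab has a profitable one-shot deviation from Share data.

2

Need Σ_{k=1}^{K} β^k ≥ (20−15)/(15−11) = 1.2500 at β = 4/5.
At K = 1 the sum is 0.8000 < 1.2500; at K = 2 it is 1.4400 ≥ 1.2500.
So the minimum punishment length is K = 2.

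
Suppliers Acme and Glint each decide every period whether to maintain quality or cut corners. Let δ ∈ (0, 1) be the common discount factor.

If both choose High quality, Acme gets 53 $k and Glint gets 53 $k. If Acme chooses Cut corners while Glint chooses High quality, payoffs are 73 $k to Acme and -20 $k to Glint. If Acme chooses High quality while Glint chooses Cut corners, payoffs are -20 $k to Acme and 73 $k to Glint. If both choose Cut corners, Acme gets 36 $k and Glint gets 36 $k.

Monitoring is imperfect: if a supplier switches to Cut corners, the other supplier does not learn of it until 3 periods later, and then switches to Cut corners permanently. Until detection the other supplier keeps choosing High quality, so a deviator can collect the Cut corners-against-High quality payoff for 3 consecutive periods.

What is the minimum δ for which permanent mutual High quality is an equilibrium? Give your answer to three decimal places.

A deviator earns 73 for 3 periods, then 36 forever; cooperating earns 53 forever. Multiplying the IC by (1−δ):
53 ≥ 73(1−δ^3) + 36δ^3, so 37·δ^3 ≥ 20 and δ^3 ≥ 20/37.
δ ≥ (20/37)^(1/3) ≈ 0.815.

0.815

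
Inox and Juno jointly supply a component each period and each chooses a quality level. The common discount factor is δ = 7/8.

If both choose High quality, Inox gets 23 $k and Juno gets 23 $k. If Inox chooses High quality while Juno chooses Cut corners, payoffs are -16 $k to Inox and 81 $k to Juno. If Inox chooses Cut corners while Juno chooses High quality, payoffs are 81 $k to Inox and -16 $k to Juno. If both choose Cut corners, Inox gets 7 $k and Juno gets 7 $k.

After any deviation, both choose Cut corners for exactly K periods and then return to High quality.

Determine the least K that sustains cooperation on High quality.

6

Need Σ_{k=1}^{K} δ^k ≥ (81−23)/(23−7) = 3.6250 at δ = 7/8.
At K = 5 the sum is 3.4096 < 3.6250; at K = 6 it is 3.8584 ≥ 3.6250.
So the minimum punishment length is K = 6.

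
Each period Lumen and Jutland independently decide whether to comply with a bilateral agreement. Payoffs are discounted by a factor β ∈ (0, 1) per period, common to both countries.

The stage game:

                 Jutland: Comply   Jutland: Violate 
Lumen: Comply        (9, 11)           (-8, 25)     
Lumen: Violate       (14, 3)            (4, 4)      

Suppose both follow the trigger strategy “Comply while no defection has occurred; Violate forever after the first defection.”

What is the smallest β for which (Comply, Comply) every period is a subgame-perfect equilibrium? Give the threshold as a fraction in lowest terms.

2/3

Lumen: cooperation gives 9 each period; deviation gives 14 once then 4 forever.
  9/(1−β) ≥ 14 + 4β/(1−β) ⇒ β ≥ 5/10 = 1/2.
Jutland: cooperation gives 11 each period; deviation gives 25 once then 4 forever.
  β ≥ 14/21 = 2/3.
Both must hold, so the binding constraint is Jutland's: β ≥ 2/3.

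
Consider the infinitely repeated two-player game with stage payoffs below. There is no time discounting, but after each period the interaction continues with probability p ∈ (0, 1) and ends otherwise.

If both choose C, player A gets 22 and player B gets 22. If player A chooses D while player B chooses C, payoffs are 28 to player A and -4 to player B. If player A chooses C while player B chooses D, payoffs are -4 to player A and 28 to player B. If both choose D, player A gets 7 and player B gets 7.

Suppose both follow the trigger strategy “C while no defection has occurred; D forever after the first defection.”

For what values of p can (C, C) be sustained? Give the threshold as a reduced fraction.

2/7

Expected cooperation value is 22 + p·22 + p²·22 + … = 22/(1−p); deviation gives 28 + p·7/(1−p).
22 ≥ 28(1−p) + 7p ⇒ 21p ≥ 6 ⇒ p ≥ 6/21 = 2/7.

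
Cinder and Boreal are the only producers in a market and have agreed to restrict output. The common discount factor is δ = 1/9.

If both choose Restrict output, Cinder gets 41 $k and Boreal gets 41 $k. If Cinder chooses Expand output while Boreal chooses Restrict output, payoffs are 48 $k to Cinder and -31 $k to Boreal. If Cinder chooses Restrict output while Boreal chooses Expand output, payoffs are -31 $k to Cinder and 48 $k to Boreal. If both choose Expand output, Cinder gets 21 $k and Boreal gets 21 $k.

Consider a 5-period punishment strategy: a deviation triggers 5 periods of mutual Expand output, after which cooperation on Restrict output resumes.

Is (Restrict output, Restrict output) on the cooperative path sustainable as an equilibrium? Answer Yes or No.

No

IC: δ+…+δ^5 ≥ (48−41)/(41−21) = 7/20.
At δ = 1/9: partial sum = 0.1250 < 0.3500. Cooperation not sustainable.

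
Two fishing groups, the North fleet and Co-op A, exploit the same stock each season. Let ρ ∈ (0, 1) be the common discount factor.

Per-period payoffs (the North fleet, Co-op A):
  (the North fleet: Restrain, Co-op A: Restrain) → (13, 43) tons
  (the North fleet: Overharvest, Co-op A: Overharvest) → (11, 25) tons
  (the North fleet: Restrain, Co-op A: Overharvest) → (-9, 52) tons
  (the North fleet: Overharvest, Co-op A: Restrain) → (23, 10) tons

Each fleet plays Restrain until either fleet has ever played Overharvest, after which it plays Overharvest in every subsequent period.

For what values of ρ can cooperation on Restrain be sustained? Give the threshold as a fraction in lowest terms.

the North fleet's threshold: (23−13)/(23−11) = 5/6.
Co-op A's threshold: (52−43)/(52−25) = 1/3.
5/6 > 1/3, so the North fleet binds and ρ* = 5/6.

5/6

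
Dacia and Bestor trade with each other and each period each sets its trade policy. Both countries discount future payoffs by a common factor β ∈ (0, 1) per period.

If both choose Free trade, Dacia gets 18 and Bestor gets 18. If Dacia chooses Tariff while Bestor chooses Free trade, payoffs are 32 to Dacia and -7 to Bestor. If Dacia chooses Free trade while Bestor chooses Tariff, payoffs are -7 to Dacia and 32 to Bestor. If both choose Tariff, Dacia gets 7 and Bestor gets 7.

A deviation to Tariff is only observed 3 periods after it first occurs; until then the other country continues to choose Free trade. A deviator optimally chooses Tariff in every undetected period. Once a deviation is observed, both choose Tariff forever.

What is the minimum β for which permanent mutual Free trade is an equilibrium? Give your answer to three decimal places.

0.824

A deviator earns 32 for 3 periods, then 7 forever; cooperating earns 18 forever. Multiplying the IC by (1−β):
18 ≥ 32(1−β^3) + 7β^3, so 25·β^3 ≥ 14 and β^3 ≥ 14/25.
β ≥ (14/25)^(1/3) ≈ 0.824.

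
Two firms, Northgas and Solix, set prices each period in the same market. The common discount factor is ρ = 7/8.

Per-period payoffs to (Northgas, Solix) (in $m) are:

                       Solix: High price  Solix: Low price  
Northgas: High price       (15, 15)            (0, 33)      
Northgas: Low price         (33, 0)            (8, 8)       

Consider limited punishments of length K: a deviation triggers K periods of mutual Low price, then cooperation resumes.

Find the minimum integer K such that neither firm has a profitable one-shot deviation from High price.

IC: ρ(1−ρ^K)/(1−ρ) ≥ (33−15)/(15−8) = 18/7.
With ρ = 7/8: need 1 − ρ^K ≥ 18/7·(1−7/8)/(7/8), i.e. ρ^K ≤ 0.6327.
Since (7/8)^3 = 0.6699 and (7/8)^4 = 0.5862, the smallest such K is 4.

4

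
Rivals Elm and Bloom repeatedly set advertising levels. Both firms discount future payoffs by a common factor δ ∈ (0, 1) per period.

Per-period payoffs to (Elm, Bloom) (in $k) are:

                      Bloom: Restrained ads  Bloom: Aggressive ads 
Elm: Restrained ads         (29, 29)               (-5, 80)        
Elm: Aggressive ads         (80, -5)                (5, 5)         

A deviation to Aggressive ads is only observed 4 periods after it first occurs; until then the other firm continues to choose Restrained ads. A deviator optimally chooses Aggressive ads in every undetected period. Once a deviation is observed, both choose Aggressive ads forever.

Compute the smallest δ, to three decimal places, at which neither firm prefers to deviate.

Deviating for the 4 undetected periods gains 80−29 = 51 per period over cooperation, then loses 29−5 = 24 per period forever once punishment starts.
Gain: 51(1 + δ + … + δ^3); loss: 24·δ^4/(1−δ).
No profitable deviation ⇔ 51(1−δ^4) ≤ 24·δ^4, i.e. δ^4 ≥ 51/(51+24) = 17/25.
Hence δ ≥ (17/25)^(1/4) ≈ 0.908.

0.908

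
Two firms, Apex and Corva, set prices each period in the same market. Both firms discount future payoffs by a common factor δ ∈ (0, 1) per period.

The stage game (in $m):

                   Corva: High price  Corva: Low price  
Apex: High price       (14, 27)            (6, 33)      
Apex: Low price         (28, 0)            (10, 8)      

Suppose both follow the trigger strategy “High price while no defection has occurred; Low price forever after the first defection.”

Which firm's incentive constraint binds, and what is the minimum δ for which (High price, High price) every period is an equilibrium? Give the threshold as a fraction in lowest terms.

For Apex: deviation gain 28−14 = 14, per-period punishment loss 14−10 = 4. IC gives δ ≥ 14/18 = 7/9.
For Corva: gain 6, loss 19 per period, so δ ≥ 6/25.
The tighter constraint is Apex's, so cooperation needs δ ≥ 7/9.

Apex; δ ≥ 7/9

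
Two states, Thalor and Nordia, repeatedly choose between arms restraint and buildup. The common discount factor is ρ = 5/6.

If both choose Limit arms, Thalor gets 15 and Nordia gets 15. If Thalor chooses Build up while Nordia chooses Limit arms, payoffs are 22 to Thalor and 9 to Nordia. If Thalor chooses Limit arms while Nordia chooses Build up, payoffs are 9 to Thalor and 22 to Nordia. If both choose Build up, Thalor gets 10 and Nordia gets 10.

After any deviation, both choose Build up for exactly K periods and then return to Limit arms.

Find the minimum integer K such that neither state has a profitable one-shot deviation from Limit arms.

2

Need Σ_{k=1}^{K} ρ^k ≥ (22−15)/(15−10) = 1.4000 at ρ = 5/6.
At K = 1 the sum is 0.8333 < 1.4000; at K = 2 it is 1.5278 ≥ 1.4000.
So the minimum punishment length is K = 2.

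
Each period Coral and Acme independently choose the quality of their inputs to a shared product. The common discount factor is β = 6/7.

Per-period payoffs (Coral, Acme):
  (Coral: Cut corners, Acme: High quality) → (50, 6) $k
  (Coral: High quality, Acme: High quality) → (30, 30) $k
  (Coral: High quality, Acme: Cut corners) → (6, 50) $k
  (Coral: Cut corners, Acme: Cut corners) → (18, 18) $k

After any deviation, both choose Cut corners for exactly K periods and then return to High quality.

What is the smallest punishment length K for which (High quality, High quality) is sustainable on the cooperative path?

IC: β(1−β^K)/(1−β) ≥ (50−30)/(30−18) = 5/3.
With β = 6/7: need 1 − β^K ≥ 5/3·(1−6/7)/(6/7), i.e. β^K ≤ 0.7222.
Since (6/7)^2 = 0.7347 and (6/7)^3 = 0.6297, the smallest such K is 3.

3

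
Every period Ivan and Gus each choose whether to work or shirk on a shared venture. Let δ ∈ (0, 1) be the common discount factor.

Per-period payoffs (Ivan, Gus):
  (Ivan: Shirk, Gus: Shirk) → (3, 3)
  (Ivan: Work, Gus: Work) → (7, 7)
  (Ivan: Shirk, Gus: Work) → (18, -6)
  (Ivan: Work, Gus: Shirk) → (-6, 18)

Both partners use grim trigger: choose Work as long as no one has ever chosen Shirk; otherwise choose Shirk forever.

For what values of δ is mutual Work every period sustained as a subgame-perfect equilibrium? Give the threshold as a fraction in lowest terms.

11/15

7/(1−δ) ≥ 18 + 3δ/(1−δ)
7 ≥ 18 − 15δ
δ ≥ 11/15.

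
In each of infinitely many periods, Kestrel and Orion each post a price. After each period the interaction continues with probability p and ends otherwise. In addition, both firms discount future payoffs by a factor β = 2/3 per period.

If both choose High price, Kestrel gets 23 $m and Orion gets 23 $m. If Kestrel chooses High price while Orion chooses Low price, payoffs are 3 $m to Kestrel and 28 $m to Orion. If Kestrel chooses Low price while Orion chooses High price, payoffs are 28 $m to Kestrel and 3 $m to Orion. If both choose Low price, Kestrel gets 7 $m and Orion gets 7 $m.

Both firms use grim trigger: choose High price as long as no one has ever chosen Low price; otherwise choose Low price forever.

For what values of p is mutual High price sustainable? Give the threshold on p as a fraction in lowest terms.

5/14

Expected continuation weight on next period's payoff is β·p = 2/3·p, which plays the role of the discount factor.
Cooperation requires 2/3·p ≥ (28−23)/(28−7) = 5/21, hence p ≥ 5/14.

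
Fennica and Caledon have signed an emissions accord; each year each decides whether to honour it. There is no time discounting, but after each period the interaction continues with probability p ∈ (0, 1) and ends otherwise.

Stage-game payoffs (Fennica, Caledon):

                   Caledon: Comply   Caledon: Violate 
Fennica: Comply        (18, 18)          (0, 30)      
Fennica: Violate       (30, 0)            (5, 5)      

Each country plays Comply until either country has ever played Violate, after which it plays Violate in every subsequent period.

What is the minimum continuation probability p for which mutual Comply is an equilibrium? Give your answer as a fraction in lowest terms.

Expected cooperation value is 18 + p·18 + p²·18 + … = 18/(1−p); deviation gives 30 + p·5/(1−p).
18 ≥ 30(1−p) + 5p ⇒ 25p ≥ 12 ⇒ p ≥ 12/25.

12/25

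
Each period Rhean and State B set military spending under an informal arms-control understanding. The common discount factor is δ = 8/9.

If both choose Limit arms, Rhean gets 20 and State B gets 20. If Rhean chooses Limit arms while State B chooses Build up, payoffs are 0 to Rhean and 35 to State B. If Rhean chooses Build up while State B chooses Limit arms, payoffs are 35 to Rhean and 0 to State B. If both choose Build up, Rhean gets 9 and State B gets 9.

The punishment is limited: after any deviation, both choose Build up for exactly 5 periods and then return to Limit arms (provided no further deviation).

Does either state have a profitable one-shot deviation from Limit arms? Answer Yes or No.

No

A one-shot deviation gives 35 now, then 9 for 5 periods, then back to 20.
Gain from deviating: (35−20) today; loss: (20−9) in each of the next 5 periods.
No-deviation condition: (20−9)(δ+…+δ^5) ≥ 35−20, i.e. δ+…+δ^5 ≥ 15/11.
At δ = 8/9: δ+…+δ^5 = 3.5606 ≥ 1.3636.
So cooperation is sustainable.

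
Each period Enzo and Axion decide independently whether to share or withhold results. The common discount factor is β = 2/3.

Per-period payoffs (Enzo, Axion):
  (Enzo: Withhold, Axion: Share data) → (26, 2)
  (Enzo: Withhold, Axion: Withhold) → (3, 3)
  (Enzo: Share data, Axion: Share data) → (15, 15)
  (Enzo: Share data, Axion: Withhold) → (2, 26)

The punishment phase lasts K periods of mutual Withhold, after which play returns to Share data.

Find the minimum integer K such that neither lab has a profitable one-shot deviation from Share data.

2

Need Σ_{k=1}^{K} β^k ≥ (26−15)/(15−3) = 0.9167 at β = 2/3.
At K = 1 the sum is 0.6667 < 0.9167; at K = 2 it is 1.1111 ≥ 0.9167.
So the minimum punishment length is K = 2.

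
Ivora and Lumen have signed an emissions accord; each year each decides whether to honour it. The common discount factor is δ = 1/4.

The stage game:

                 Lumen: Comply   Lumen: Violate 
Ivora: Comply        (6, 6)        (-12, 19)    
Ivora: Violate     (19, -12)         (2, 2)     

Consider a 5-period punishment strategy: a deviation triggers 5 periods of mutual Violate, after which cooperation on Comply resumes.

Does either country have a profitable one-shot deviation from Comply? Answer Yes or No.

A one-shot deviation gives 19 now, then 2 for 5 periods, then back to 6.
Gain from deviating: (19−6) today; loss: (6−2) in each of the next 5 periods.
No-deviation condition: (6−2)(δ+…+δ^5) ≥ 19−6, i.e. δ+…+δ^5 ≥ 13/4.
At δ = 1/4: δ+…+δ^5 = 0.3330 < 3.2500.
So cooperation is not sustainable.

Yes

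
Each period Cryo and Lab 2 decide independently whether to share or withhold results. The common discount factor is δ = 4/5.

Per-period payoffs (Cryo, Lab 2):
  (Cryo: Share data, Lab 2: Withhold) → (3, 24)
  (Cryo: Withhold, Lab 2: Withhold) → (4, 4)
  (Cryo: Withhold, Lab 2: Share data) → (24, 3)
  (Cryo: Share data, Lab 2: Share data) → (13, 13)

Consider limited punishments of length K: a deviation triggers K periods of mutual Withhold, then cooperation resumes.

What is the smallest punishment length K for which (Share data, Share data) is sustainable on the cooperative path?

2

IC: δ(1−δ^K)/(1−δ) ≥ (24−13)/(13−4) = 11/9.
With δ = 4/5: need 1 − δ^K ≥ 11/9·(1−4/5)/(4/5), i.e. δ^K ≤ 0.6944.
Since (4/5)^1 = 0.8000 and (4/5)^2 = 0.6400, the smallest such K is 2.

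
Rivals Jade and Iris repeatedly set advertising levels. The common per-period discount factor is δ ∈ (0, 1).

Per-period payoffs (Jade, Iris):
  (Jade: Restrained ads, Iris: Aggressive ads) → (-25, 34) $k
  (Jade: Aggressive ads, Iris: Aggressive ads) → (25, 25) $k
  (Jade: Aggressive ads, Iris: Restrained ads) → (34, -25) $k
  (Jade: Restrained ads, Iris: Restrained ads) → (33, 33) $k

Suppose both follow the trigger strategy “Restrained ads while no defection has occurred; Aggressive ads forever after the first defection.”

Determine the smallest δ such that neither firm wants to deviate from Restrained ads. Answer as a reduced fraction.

1/9

One-period gain from deviating is 34 − 33 = 1. The loss is 33 − 25 = 8 in every subsequent period, with present value 8·δ/(1−δ).
Deviation is unprofitable when 8·δ/(1−δ) ≥ 1, i.e. δ/(1−δ) ≥ 1/8.
Equivalently δ ≥ 1/(1+8) = 1/9.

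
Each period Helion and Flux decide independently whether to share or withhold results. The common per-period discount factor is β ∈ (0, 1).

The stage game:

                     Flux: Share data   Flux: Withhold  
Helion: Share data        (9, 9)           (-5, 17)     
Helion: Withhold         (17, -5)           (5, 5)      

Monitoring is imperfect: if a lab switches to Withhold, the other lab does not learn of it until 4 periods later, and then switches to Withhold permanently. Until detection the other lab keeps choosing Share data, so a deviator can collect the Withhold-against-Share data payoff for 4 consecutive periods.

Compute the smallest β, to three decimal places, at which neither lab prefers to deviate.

0.904

Deviating for the 4 undetected periods gains 17−9 = 8 per period over cooperation, then loses 9−5 = 4 per period forever once punishment starts.
Gain: 8(1 + β + … + β^3); loss: 4·β^4/(1−β).
No profitable deviation ⇔ 8(1−β^4) ≤ 4·β^4, i.e. β^4 ≥ 8/(8+4) = 2/3.
Hence β ≥ (2/3)^(1/4) ≈ 0.904.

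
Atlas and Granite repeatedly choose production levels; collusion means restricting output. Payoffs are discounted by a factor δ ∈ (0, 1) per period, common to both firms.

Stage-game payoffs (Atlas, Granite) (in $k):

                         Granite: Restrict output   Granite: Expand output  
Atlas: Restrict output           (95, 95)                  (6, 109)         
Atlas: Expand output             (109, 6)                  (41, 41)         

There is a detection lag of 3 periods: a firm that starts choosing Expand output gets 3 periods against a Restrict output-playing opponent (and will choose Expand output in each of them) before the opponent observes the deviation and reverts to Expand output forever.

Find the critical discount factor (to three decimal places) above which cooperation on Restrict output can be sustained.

A deviator earns 109 for 3 periods, then 41 forever; cooperating earns 95 forever. Multiplying the IC by (1−δ):
95 ≥ 109(1−δ^3) + 41δ^3, so 68·δ^3 ≥ 14 and δ^3 ≥ 7/34.
δ ≥ (7/34)^(1/3) ≈ 0.590.

0.590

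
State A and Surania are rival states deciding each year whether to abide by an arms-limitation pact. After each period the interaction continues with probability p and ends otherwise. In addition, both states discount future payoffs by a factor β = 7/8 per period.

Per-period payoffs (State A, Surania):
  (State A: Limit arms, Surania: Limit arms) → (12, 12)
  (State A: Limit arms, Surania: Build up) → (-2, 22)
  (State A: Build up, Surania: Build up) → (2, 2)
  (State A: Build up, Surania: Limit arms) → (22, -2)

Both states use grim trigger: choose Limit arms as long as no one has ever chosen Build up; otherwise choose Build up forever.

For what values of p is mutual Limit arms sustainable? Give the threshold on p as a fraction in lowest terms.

Expected continuation weight on next period's payoff is β·p = 7/8·p, which plays the role of the discount factor.
Cooperation requires 7/8·p ≥ (22−12)/(22−2) = 1/2, hence p ≥ 4/7.

4/7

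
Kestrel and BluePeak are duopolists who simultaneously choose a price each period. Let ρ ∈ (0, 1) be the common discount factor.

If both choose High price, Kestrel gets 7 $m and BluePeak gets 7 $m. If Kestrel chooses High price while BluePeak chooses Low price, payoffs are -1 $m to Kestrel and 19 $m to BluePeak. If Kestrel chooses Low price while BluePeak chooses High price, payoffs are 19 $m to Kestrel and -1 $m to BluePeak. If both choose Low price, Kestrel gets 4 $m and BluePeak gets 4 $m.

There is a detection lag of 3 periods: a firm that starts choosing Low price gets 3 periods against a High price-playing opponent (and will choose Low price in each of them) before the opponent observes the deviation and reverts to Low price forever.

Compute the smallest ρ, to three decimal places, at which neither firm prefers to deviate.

A deviator earns 19 for 3 periods, then 4 forever; cooperating earns 7 forever. Multiplying the IC by (1−ρ):
7 ≥ 19(1−ρ^3) + 4ρ^3, so 15·ρ^3 ≥ 12 and ρ^3 ≥ 4/5.
ρ ≥ (4/5)^(1/3) ≈ 0.928.

0.928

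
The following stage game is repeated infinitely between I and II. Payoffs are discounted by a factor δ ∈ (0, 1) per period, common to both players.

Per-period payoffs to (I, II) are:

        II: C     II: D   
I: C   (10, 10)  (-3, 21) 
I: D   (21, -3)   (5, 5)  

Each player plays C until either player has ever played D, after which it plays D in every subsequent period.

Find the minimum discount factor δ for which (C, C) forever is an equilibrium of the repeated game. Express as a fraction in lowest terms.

One-period gain from deviating is 21 − 10 = 11. The loss is 10 − 5 = 5 in every subsequent period, with present value 5·δ/(1−δ).
Deviation is unprofitable when 5·δ/(1−δ) ≥ 11, i.e. δ/(1−δ) ≥ 11/5.
Equivalently δ ≥ 11/(11+5) = 11/16.

11/16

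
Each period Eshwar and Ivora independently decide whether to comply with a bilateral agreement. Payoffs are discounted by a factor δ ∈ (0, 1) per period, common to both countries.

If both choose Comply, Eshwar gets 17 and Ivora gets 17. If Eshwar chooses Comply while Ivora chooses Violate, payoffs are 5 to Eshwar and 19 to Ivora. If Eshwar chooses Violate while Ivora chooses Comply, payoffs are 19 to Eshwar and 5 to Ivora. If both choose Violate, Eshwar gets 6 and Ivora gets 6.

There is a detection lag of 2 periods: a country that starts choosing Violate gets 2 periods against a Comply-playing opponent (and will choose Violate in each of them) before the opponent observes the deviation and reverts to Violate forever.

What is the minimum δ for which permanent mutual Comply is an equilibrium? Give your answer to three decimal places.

0.392

Deviating for the 2 undetected periods gains 19−17 = 2 per period over cooperation, then loses 17−6 = 11 per period forever once punishment starts.
Gain: 2(1 + δ + … + δ^1); loss: 11·δ^2/(1−δ).
No profitable deviation ⇔ 2(1−δ^2) ≤ 11·δ^2, i.e. δ^2 ≥ 2/(2+11) = 2/13.
Hence δ ≥ (2/13)^(1/2) ≈ 0.392.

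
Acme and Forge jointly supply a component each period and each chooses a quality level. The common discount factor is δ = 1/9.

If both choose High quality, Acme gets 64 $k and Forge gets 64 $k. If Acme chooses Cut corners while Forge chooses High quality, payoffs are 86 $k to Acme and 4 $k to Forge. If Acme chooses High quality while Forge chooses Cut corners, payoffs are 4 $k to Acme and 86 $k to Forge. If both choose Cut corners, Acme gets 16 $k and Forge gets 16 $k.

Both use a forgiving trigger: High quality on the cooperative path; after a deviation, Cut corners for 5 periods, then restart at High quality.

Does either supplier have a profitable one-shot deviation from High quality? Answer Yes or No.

A one-shot deviation gives 86 now, then 16 for 5 periods, then back to 64.
Gain from deviating: (86−64) today; loss: (64−16) in each of the next 5 periods.
No-deviation condition: (64−16)(δ+…+δ^5) ≥ 86−64, i.e. δ+…+δ^5 ≥ 11/24.
At δ = 1/9: δ+…+δ^5 = 0.1250 < 0.4583.
So cooperation is not sustainable.

Yes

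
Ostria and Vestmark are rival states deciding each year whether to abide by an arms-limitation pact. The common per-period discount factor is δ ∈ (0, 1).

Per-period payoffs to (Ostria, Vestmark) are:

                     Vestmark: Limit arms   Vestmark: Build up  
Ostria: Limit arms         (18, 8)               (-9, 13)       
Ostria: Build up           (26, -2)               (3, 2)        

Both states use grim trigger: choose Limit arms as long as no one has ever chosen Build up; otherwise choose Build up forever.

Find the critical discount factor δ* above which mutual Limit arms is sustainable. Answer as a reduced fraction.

For Ostria: deviation gain 26−18 = 8, per-period punishment loss 18−3 = 15. IC gives δ ≥ 8/23.
For Vestmark: gain 5, loss 6 per period, so δ ≥ 5/11.
The tighter constraint is Vestmark's, so cooperation needs δ ≥ 5/11.

5/11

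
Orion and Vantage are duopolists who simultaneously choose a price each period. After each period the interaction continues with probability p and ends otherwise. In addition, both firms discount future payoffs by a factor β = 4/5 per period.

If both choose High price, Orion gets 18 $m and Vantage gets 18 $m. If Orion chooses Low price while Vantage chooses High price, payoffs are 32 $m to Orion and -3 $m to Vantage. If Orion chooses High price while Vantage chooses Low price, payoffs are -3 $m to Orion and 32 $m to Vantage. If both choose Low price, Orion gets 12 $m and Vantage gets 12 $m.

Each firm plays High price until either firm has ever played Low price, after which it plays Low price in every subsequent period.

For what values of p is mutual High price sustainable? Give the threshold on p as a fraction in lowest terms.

With continuation probability p and discount β, the effective per-period discount factor is βp.
Grim-trigger IC: βp ≥ (32−18)/(32−12) = 7/10.
So p ≥ (7/10)/(4/5) = 7/8.

7/8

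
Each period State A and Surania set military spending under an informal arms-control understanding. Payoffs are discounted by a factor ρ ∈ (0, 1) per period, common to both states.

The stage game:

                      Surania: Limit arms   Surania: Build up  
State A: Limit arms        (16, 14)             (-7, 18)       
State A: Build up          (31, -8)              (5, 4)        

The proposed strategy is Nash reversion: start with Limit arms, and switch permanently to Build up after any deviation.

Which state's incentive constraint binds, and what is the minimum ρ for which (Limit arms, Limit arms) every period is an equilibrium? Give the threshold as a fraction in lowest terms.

State A; ρ ≥ 15/26

For State A: deviation gain 31−16 = 15, per-period punishment loss 16−5 = 11. IC gives ρ ≥ 15/26.
For Surania: gain 4, loss 10 per period, so ρ ≥ 4/14 = 2/7.
The tighter constraint is State A's, so cooperation needs ρ ≥ 15/26.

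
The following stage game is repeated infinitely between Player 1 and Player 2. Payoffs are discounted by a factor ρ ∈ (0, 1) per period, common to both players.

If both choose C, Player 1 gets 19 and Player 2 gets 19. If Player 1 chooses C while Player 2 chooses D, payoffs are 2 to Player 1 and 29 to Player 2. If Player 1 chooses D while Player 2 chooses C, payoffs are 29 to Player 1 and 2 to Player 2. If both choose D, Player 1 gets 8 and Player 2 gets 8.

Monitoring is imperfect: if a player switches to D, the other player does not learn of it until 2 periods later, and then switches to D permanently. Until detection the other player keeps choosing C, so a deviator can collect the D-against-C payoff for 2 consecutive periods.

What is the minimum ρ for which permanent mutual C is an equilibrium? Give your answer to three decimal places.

Deviating for the 2 undetected periods gains 29−19 = 10 per period over cooperation, then loses 19−8 = 11 per period forever once punishment starts.
Gain: 10(1 + ρ + … + ρ^1); loss: 11·ρ^2/(1−ρ).
No profitable deviation ⇔ 10(1−ρ^2) ≤ 11·ρ^2, i.e. ρ^2 ≥ 10/(10+11) = 10/21.
Hence ρ ≥ (10/21)^(1/2) ≈ 0.690.

0.690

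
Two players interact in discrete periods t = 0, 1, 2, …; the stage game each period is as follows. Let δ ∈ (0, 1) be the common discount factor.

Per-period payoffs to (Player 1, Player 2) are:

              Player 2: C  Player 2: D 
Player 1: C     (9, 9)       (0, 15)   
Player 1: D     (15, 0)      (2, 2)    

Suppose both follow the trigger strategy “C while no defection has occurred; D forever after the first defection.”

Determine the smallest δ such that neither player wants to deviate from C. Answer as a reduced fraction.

Under grim trigger the critical discount factor is (T−C)/(T−P) with T = 15, C = 9, P = 2.
δ* = (15−9)/(15−2) = 6/13.

6/13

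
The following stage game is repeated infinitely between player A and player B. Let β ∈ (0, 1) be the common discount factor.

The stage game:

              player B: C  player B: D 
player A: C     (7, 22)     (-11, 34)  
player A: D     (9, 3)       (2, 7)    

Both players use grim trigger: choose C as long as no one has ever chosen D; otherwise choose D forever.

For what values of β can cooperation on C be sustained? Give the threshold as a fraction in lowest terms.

4/9

player A's threshold: (9−7)/(9−2) = 2/7.
player B's threshold: (34−22)/(34−7) = 4/9.
2/7 < 4/9, so player B binds and β* = 4/9.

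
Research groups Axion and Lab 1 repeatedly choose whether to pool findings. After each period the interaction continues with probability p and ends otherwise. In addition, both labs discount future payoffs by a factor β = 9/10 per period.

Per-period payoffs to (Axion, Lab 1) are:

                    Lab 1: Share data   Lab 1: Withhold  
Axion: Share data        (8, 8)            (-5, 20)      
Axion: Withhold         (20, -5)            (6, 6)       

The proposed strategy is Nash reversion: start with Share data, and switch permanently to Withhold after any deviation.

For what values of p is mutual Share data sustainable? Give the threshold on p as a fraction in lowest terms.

Expected continuation weight on next period's payoff is β·p = 9/10·p, which plays the role of the discount factor.
Cooperation requires 9/10·p ≥ (20−8)/(20−6) = 6/7, hence p ≥ 20/21.

20/21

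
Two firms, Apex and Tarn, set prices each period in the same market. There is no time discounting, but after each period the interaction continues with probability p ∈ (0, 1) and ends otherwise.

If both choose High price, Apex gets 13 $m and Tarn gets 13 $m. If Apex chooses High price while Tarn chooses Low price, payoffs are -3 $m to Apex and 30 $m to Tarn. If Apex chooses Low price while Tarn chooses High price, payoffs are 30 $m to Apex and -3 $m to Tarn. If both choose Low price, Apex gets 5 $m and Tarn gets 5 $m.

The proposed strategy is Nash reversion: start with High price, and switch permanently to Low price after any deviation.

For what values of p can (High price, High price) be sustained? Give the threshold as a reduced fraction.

17/25

With no time discounting, the continuation probability p plays the role of the discount factor.
Grim-trigger IC: 13/(1−p) ≥ 30 + 5p/(1−p) ⇒ p ≥ (30−13)/(30−5) = 17/25.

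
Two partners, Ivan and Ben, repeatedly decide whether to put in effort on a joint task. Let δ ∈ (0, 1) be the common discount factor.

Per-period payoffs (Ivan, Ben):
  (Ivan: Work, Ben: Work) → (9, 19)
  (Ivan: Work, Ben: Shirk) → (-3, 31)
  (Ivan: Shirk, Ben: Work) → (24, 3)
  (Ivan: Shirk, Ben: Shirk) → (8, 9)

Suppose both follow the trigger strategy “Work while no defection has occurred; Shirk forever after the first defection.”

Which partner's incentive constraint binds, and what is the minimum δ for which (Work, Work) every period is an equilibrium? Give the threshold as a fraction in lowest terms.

Ivan; δ ≥ 15/16

For Ivan: deviation gain 24−9 = 15, per-period punishment loss 9−8 = 1. IC gives δ ≥ 15/16.
For Ben: gain 12, loss 10 per period, so δ ≥ 12/22 = 6/11.
The tighter constraint is Ivan's, so cooperation needs δ ≥ 15/16.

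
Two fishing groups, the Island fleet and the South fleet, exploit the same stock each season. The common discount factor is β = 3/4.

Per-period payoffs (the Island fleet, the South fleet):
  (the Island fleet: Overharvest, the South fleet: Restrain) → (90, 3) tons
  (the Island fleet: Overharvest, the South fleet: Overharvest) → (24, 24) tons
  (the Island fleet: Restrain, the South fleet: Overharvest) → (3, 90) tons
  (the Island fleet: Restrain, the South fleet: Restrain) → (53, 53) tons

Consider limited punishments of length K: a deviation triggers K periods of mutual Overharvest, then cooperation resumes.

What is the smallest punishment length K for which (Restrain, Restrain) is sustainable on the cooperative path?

2

No profitable deviation requires (53−24)(β+…+β^K) ≥ 90−53, i.e. β+…+β^K ≥ 37/29 ≈ 1.2759.
With β = 3/4, the partial sums are K=1: 0.7500, K=2: 1.3125.
K = 2 is the first length at which the sum reaches 1.2759.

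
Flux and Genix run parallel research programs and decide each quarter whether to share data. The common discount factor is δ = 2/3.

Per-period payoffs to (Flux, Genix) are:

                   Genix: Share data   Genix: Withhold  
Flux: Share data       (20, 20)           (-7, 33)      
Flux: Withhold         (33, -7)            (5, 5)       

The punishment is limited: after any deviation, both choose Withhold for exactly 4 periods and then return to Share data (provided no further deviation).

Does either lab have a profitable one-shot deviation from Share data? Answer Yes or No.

No

Comparing payoff streams over the 5 periods until play realigns: cooperate → 20(1+δ+…+δ^4); deviate → 33 + 5(δ+…+δ^4).
Cooperation is sustained iff (20−5)(δ+…+δ^4) ≥ 33−20.
δ+…+δ^4 = 2/3·(1−(2/3)^4)/(1−2/3) = 1.6049, and (33−20)/(20−5) = 0.8667.
1.6049 ≥ 0.8667, so cooperation is sustainable.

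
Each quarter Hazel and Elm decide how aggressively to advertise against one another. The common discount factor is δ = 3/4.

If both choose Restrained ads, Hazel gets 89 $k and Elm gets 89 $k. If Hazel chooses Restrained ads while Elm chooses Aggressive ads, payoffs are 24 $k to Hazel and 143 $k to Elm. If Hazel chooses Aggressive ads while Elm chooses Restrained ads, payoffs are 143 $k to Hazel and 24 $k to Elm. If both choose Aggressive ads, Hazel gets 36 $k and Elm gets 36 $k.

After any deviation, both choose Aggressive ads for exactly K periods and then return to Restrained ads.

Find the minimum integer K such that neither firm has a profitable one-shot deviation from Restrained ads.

IC: δ(1−δ^K)/(1−δ) ≥ (143−89)/(89−36) = 54/53.
With δ = 3/4: need 1 − δ^K ≥ 54/53·(1−3/4)/(3/4), i.e. δ^K ≤ 0.6604.
Since (3/4)^1 = 0.7500 and (3/4)^2 = 0.5625, the smallest such K is 2.

2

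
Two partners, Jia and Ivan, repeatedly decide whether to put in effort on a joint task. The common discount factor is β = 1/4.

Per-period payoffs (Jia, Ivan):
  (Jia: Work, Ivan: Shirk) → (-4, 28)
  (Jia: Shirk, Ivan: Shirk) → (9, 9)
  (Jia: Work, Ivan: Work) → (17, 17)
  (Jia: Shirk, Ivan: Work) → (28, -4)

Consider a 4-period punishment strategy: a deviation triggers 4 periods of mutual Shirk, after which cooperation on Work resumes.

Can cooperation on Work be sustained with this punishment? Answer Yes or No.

No

IC: β+…+β^4 ≥ (28−17)/(17−9) = 11/8.
At β = 1/4: partial sum = 0.3320 < 1.3750. Cooperation not sustainable.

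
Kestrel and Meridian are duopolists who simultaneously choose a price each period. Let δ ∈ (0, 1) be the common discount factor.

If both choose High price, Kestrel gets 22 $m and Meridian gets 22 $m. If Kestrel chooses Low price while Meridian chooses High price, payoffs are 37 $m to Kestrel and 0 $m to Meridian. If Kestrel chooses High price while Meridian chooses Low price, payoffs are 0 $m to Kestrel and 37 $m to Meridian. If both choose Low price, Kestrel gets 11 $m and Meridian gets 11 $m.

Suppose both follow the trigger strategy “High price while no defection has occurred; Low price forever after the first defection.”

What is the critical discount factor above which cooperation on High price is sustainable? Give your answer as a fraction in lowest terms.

One-period gain from deviating is 37 − 22 = 15. The loss is 22 − 11 = 11 in every subsequent period, with present value 11·δ/(1−δ).
Deviation is unprofitable when 11·δ/(1−δ) ≥ 15, i.e. δ/(1−δ) ≥ 15/11.
Equivalently δ ≥ 15/(15+11) = 15/26.

15/26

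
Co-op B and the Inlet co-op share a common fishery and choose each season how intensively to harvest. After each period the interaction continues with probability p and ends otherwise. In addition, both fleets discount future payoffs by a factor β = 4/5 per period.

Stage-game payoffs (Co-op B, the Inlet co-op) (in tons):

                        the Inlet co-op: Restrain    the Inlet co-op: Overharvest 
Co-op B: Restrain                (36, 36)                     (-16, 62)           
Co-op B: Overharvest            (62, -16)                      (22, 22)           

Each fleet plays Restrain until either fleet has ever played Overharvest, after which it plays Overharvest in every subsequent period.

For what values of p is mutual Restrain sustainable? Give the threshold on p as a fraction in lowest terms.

13/16

With continuation probability p and discount β, the effective per-period discount factor is βp.
Grim-trigger IC: βp ≥ (62−36)/(62−22) = 13/20.
So p ≥ (13/20)/(4/5) = 13/16.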